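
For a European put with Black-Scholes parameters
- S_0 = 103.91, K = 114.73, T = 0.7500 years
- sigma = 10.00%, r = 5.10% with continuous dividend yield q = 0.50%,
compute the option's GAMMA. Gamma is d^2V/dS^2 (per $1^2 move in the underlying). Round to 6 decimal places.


Answer: Gamma = 0.034518

Derivation:
d1 = -0.7021318506; d2 = -0.7887343910
phi(d1) = 0.3117875973; exp(-qT) = 0.9962570225; exp(-rT) = 0.9624722927
Gamma = exp(-qT) * phi(d1) / (S * sigma * sqrt(T)) = 0.9962570225 * 0.3117875973 / (103.9100 * 0.1000 * 0.8660254038) = 0.034518


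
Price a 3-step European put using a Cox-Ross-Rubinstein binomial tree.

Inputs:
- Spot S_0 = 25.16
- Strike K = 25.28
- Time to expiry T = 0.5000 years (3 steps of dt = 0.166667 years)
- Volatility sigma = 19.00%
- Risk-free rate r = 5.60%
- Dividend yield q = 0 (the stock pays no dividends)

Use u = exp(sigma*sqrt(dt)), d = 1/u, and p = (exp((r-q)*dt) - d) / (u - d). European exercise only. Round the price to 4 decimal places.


Answer: Price = V(0,0) = 1.1667

Derivation:
dt = T/N = 0.166667
u = exp(sigma*sqrt(dt)) = 1.080655; d = 1/u = 0.925365
p = (exp((r-q)*dt) - d) / (u - d) = 0.541002
Discount per step: exp(-r*dt) = 0.990710
Stock lattice S(k, i) with i counting down-moves:
  k=0: S(0,0) = 25.1600
  k=1: S(1,0) = 27.1893; S(1,1) = 23.2822
  k=2: S(2,0) = 29.3822; S(2,1) = 25.1600; S(2,2) = 21.5445
  k=3: S(3,0) = 31.7520; S(3,1) = 27.1893; S(3,2) = 23.2822; S(3,3) = 19.9365
Terminal payoffs V(N, i) = max(K - S_T, 0):
  V(3,0) = 0.000000; V(3,1) = 0.000000; V(3,2) = 1.997820; V(3,3) = 5.343466
Backward induction: V(k, i) = exp(-r*dt) * [p * V(k+1, i) + (1-p) * V(k+1, i+1)].
  V(2,0) = exp(-r*dt) * [p*0.000000 + (1-p)*0.000000] = 0.000000
  V(2,1) = exp(-r*dt) * [p*0.000000 + (1-p)*1.997820] = 0.908477
  V(2,2) = exp(-r*dt) * [p*1.997820 + (1-p)*5.343466] = 3.500640
  V(1,0) = exp(-r*dt) * [p*0.000000 + (1-p)*0.908477] = 0.413115
  V(1,1) = exp(-r*dt) * [p*0.908477 + (1-p)*3.500640] = 2.078782
  V(0,0) = exp(-r*dt) * [p*0.413115 + (1-p)*2.078782] = 1.166713


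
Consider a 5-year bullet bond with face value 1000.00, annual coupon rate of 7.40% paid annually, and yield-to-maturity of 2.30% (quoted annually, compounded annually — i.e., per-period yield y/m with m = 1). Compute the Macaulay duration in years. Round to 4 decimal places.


Answer: Macaulay duration = 4.4288 years

Derivation:
Coupon per period c = face * coupon_rate / m = 74.000000
Periods per year m = 1; per-period yield y/m = 0.023000
Number of cashflows N = 5
Cashflows (t years, CF_t, discount factor 1/(1+y/m)^(m*t), PV):
  t = 1.0000: CF_t = 74.000000, DF = 0.977517, PV = 72.336266
  t = 2.0000: CF_t = 74.000000, DF = 0.955540, PV = 70.709937
  t = 3.0000: CF_t = 74.000000, DF = 0.934056, PV = 69.120173
  t = 4.0000: CF_t = 74.000000, DF = 0.913056, PV = 67.566152
  t = 5.0000: CF_t = 1074.000000, DF = 0.892528, PV = 958.575032
Price P = sum_t PV_t = 1238.307561
Macaulay numerator sum_t t * PV_t:
  t * PV_t at t = 1.0000: 72.336266
  t * PV_t at t = 2.0000: 141.419875
  t * PV_t at t = 3.0000: 207.360520
  t * PV_t at t = 4.0000: 270.264607
  t * PV_t at t = 5.0000: 4792.875161
Macaulay duration D = (sum_t t * PV_t) / P = 5484.256429 / 1238.307561 = 4.428832


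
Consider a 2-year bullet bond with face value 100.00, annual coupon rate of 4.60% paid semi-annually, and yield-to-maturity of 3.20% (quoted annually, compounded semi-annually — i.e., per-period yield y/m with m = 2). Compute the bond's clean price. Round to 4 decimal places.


Coupon per period c = face * coupon_rate / m = 2.300000
Periods per year m = 2; per-period yield y/m = 0.016000
Number of cashflows N = 4
Cashflows (t years, CF_t, discount factor 1/(1+y/m)^(m*t), PV):
  t = 0.5000: CF_t = 2.300000, DF = 0.984252, PV = 2.263780
  t = 1.0000: CF_t = 2.300000, DF = 0.968752, PV = 2.228129
  t = 1.5000: CF_t = 2.300000, DF = 0.953496, PV = 2.193041
  t = 2.0000: CF_t = 102.300000, DF = 0.938480, PV = 96.006536
Price P = sum_t PV_t = 102.691486

Answer: Price = 102.6915


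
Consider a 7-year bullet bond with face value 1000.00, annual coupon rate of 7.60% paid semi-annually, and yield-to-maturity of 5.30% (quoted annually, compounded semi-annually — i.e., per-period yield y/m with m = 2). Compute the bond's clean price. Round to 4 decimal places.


Coupon per period c = face * coupon_rate / m = 38.000000
Periods per year m = 2; per-period yield y/m = 0.026500
Number of cashflows N = 14
Cashflows (t years, CF_t, discount factor 1/(1+y/m)^(m*t), PV):
  t = 0.5000: CF_t = 38.000000, DF = 0.974184, PV = 37.018997
  t = 1.0000: CF_t = 38.000000, DF = 0.949035, PV = 36.063319
  t = 1.5000: CF_t = 38.000000, DF = 0.924535, PV = 35.132312
  t = 2.0000: CF_t = 38.000000, DF = 0.900667, PV = 34.225341
  t = 2.5000: CF_t = 38.000000, DF = 0.877415, PV = 33.341784
  t = 3.0000: CF_t = 38.000000, DF = 0.854764, PV = 32.481036
  t = 3.5000: CF_t = 38.000000, DF = 0.832698, PV = 31.642510
  t = 4.0000: CF_t = 38.000000, DF = 0.811201, PV = 30.825630
  t = 4.5000: CF_t = 38.000000, DF = 0.790259, PV = 30.029840
  t = 5.0000: CF_t = 38.000000, DF = 0.769858, PV = 29.254593
  t = 5.5000: CF_t = 38.000000, DF = 0.749983, PV = 28.499360
  t = 6.0000: CF_t = 38.000000, DF = 0.730622, PV = 27.763624
  t = 6.5000: CF_t = 38.000000, DF = 0.711760, PV = 27.046882
  t = 7.0000: CF_t = 1038.000000, DF = 0.693385, PV = 719.733971
Price P = sum_t PV_t = 1133.059197

Answer: Price = 1133.0592


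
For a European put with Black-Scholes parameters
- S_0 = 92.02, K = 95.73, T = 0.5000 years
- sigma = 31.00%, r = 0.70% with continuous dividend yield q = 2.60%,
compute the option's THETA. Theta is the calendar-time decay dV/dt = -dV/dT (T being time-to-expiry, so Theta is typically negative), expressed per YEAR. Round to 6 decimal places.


d1 = -0.1140530585; d2 = -0.3332561606
phi(d1) = 0.3963559597; exp(-qT) = 0.9870841350; exp(-rT) = 0.9965061179
Theta = -S*exp(-qT)*phi(d1)*sigma/(2*sqrt(T)) + r*K*exp(-rT)*N(-d2) - q*S*exp(-qT)*N(-d1)
N(-d1) = 0.5454021334; N(-d2) = 0.6305295358; sqrt(T) = 0.7071067812
Term 1 = -92.0200 * 0.9870841350 * 0.3963559597 * 0.3100 / (2 * 0.7071067812) = -7.8916622406
Term 2 = 0.0070 * 95.7300 * 0.9965061179 * 0.6305295358 = 0.4210478977
Term 3 = -0.0260 * 92.0200 * 0.9870841350 * 0.5454021334 = -1.2880317871
Theta = -7.8916622406 + (0.4210478977) + (-1.2880317871) = -8.758646

Answer: Theta = -8.758646


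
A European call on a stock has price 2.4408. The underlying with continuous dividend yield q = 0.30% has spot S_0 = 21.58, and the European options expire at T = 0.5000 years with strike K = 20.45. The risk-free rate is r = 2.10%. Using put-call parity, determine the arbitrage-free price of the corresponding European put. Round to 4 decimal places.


Answer: Put price = 1.1295

Derivation:
Put-call parity: C - P = S_0 * exp(-qT) - K * exp(-rT).
S_0 * exp(-qT) = 21.5800 * 0.99850112 = 21.54765427
K * exp(-rT) = 20.4500 * 0.98955493 = 20.23639837
P = C - S*exp(-qT) + K*exp(-rT)
P = 2.4408 - 21.54765427 + 20.23639837 = 1.1295


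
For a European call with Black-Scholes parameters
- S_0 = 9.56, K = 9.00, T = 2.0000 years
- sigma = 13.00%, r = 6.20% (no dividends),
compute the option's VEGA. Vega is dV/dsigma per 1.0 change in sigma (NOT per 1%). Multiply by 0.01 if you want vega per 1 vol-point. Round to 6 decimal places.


Answer: Vega = 2.962427

Derivation:
d1 = 1.0947272152; d2 = 0.9108794521
phi(d1) = 0.2191163589; exp(-qT) = 1.0000000000; exp(-rT) = 0.8833798409
Vega = S * exp(-qT) * phi(d1) * sqrt(T) = 9.5600 * 1.0000000000 * 0.2191163589 * 1.4142135624 = 2.962427


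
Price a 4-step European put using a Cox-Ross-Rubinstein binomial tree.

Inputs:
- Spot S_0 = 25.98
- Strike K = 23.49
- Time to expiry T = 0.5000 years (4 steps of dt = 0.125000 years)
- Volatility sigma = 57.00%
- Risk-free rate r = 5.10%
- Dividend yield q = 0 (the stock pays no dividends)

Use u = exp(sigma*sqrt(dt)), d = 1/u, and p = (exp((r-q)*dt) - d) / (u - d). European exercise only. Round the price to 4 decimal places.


Answer: Price = V(0,0) = 2.6437

Derivation:
dt = T/N = 0.125000
u = exp(sigma*sqrt(dt)) = 1.223267; d = 1/u = 0.817483
p = (exp((r-q)*dt) - d) / (u - d) = 0.465549
Discount per step: exp(-r*dt) = 0.993645
Stock lattice S(k, i) with i counting down-moves:
  k=0: S(0,0) = 25.9800
  k=1: S(1,0) = 31.7805; S(1,1) = 21.2382
  k=2: S(2,0) = 38.8760; S(2,1) = 25.9800; S(2,2) = 17.3619
  k=3: S(3,0) = 47.5558; S(3,1) = 31.7805; S(3,2) = 21.2382; S(3,3) = 14.1930
  k=4: S(4,0) = 58.1734; S(4,1) = 38.8760; S(4,2) = 25.9800; S(4,3) = 17.3619; S(4,4) = 11.6026
Terminal payoffs V(N, i) = max(K - S_T, 0):
  V(4,0) = 0.000000; V(4,1) = 0.000000; V(4,2) = 0.000000; V(4,3) = 6.128135; V(4,4) = 11.887446
Backward induction: V(k, i) = exp(-r*dt) * [p * V(k+1, i) + (1-p) * V(k+1, i+1)].
  V(3,0) = exp(-r*dt) * [p*0.000000 + (1-p)*0.000000] = 0.000000
  V(3,1) = exp(-r*dt) * [p*0.000000 + (1-p)*0.000000] = 0.000000
  V(3,2) = exp(-r*dt) * [p*0.000000 + (1-p)*6.128135] = 3.254375
  V(3,3) = exp(-r*dt) * [p*6.128135 + (1-p)*11.887446] = 9.147702
  V(2,0) = exp(-r*dt) * [p*0.000000 + (1-p)*0.000000] = 0.000000
  V(2,1) = exp(-r*dt) * [p*0.000000 + (1-p)*3.254375] = 1.728251
  V(2,2) = exp(-r*dt) * [p*3.254375 + (1-p)*9.147702] = 6.363374
  V(1,0) = exp(-r*dt) * [p*0.000000 + (1-p)*1.728251] = 0.917796
  V(1,1) = exp(-r*dt) * [p*1.728251 + (1-p)*6.363374] = 4.178773
  V(0,0) = exp(-r*dt) * [p*0.917796 + (1-p)*4.178773] = 2.643721


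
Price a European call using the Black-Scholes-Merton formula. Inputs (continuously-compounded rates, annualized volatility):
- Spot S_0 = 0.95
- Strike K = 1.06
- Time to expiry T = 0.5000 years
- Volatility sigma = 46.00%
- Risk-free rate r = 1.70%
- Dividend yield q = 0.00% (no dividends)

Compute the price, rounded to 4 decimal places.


Answer: Price = 0.0849

Derivation:
d1 = (ln(S/K) + (r - q + 0.5*sigma^2) * T) / (sigma * sqrt(T)) = -0.14806878
d2 = d1 - sigma * sqrt(T) = -0.47333790
exp(-rT) = 0.99153602; exp(-qT) = 1.00000000
C = S_0 * exp(-qT) * N(d1) - K * exp(-rT) * N(d2)
N(d1) = 0.44114424; N(d2) = 0.31798606
C = 0.9500 * 1.00000000 * 0.44114424 - 1.0600 * 0.99153602 * 0.31798606 = 0.0849


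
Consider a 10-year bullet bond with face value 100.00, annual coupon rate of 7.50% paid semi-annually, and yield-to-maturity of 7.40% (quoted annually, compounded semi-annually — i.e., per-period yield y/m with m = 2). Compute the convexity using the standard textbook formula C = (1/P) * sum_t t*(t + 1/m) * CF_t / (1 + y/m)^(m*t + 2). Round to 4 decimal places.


Coupon per period c = face * coupon_rate / m = 3.750000
Periods per year m = 2; per-period yield y/m = 0.037000
Number of cashflows N = 20
Cashflows (t years, CF_t, discount factor 1/(1+y/m)^(m*t), PV):
  t = 0.5000: CF_t = 3.750000, DF = 0.964320, PV = 3.616201
  t = 1.0000: CF_t = 3.750000, DF = 0.929913, PV = 3.487175
  t = 1.5000: CF_t = 3.750000, DF = 0.896734, PV = 3.362753
  t = 2.0000: CF_t = 3.750000, DF = 0.864739, PV = 3.242771
  t = 2.5000: CF_t = 3.750000, DF = 0.833885, PV = 3.127069
  t = 3.0000: CF_t = 3.750000, DF = 0.804132, PV = 3.015496
  t = 3.5000: CF_t = 3.750000, DF = 0.775441, PV = 2.907903
  t = 4.0000: CF_t = 3.750000, DF = 0.747773, PV = 2.804150
  t = 4.5000: CF_t = 3.750000, DF = 0.721093, PV = 2.704098
  t = 5.0000: CF_t = 3.750000, DF = 0.695364, PV = 2.607616
  t = 5.5000: CF_t = 3.750000, DF = 0.670554, PV = 2.514577
  t = 6.0000: CF_t = 3.750000, DF = 0.646629, PV = 2.424857
  t = 6.5000: CF_t = 3.750000, DF = 0.623557, PV = 2.338339
  t = 7.0000: CF_t = 3.750000, DF = 0.601309, PV = 2.254907
  t = 7.5000: CF_t = 3.750000, DF = 0.579854, PV = 2.174452
  t = 8.0000: CF_t = 3.750000, DF = 0.559165, PV = 2.096868
  t = 8.5000: CF_t = 3.750000, DF = 0.539214, PV = 2.022052
  t = 9.0000: CF_t = 3.750000, DF = 0.519975, PV = 1.949906
  t = 9.5000: CF_t = 3.750000, DF = 0.501422, PV = 1.880334
  t = 10.0000: CF_t = 103.750000, DF = 0.483532, PV = 50.166405
Price P = sum_t PV_t = 100.697930
Convexity numerator sum_t t*(t + 1/m) * CF_t / (1+y/m)^(m*t + 2):
  t = 0.5000: term = 1.681377
  t = 1.0000: term = 4.864156
  t = 1.5000: term = 9.381207
  t = 2.0000: term = 15.077479
  t = 2.5000: term = 21.809275
  t = 3.0000: term = 29.443573
  t = 3.5000: term = 37.857375
  t = 4.0000: term = 46.937095
  t = 4.5000: term = 56.577984
  t = 5.0000: term = 66.683577
  t = 5.5000: term = 77.165180
  t = 6.0000: term = 87.941382
  t = 6.5000: term = 98.937588
  t = 7.0000: term = 110.085589
  t = 7.5000: term = 121.323145
  t = 8.0000: term = 132.593601
  t = 8.5000: term = 143.845517
  t = 9.0000: term = 155.032323
  t = 9.5000: term = 166.111993
  t = 10.0000: term = 4898.293048
Convexity = (1/P) * sum = 6281.642464 / 100.697930 = 62.381048

Answer: Convexity = 62.3810


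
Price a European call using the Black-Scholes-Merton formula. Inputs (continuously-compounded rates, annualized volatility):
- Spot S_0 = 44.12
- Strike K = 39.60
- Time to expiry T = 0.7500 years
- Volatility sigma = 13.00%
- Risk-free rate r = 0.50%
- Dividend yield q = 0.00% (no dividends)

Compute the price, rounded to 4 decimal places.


Answer: Price = 5.0641

Derivation:
d1 = (ln(S/K) + (r - q + 0.5*sigma^2) * T) / (sigma * sqrt(T)) = 1.04963679
d2 = d1 - sigma * sqrt(T) = 0.93705349
exp(-rT) = 0.99625702; exp(-qT) = 1.00000000
C = S_0 * exp(-qT) * N(d1) - K * exp(-rT) * N(d2)
N(d1) = 0.85305743; N(d2) = 0.82563448
C = 44.1200 * 1.00000000 * 0.85305743 - 39.6000 * 0.99625702 * 0.82563448 = 5.0641


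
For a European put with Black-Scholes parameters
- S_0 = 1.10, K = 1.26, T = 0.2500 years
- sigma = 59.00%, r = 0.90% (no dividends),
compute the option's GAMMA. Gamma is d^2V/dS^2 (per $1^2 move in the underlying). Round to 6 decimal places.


d1 = -0.3052170887; d2 = -0.6002170887
phi(d1) = 0.3807861800; exp(-qT) = 1.0000000000; exp(-rT) = 0.9977525294
Gamma = exp(-qT) * phi(d1) / (S * sigma * sqrt(T)) = 1.0000000000 * 0.3807861800 / (1.1000 * 0.5900 * 0.5000000000) = 1.173455

Answer: Gamma = 1.173455


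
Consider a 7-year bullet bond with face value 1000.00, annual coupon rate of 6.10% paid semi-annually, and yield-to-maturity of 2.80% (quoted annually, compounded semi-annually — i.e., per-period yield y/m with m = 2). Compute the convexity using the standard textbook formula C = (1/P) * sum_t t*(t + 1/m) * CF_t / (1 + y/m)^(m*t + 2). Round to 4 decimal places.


Coupon per period c = face * coupon_rate / m = 30.500000
Periods per year m = 2; per-period yield y/m = 0.014000
Number of cashflows N = 14
Cashflows (t years, CF_t, discount factor 1/(1+y/m)^(m*t), PV):
  t = 0.5000: CF_t = 30.500000, DF = 0.986193, PV = 30.078895
  t = 1.0000: CF_t = 30.500000, DF = 0.972577, PV = 29.663605
  t = 1.5000: CF_t = 30.500000, DF = 0.959149, PV = 29.254048
  t = 2.0000: CF_t = 30.500000, DF = 0.945906, PV = 28.850146
  t = 2.5000: CF_t = 30.500000, DF = 0.932847, PV = 28.451821
  t = 3.0000: CF_t = 30.500000, DF = 0.919967, PV = 28.058995
  t = 3.5000: CF_t = 30.500000, DF = 0.907265, PV = 27.671593
  t = 4.0000: CF_t = 30.500000, DF = 0.894739, PV = 27.289539
  t = 4.5000: CF_t = 30.500000, DF = 0.882386, PV = 26.912760
  t = 5.0000: CF_t = 30.500000, DF = 0.870203, PV = 26.541184
  t = 5.5000: CF_t = 30.500000, DF = 0.858188, PV = 26.174737
  t = 6.0000: CF_t = 30.500000, DF = 0.846339, PV = 25.813351
  t = 6.5000: CF_t = 30.500000, DF = 0.834654, PV = 25.456953
  t = 7.0000: CF_t = 1030.500000, DF = 0.823130, PV = 848.235855
Price P = sum_t PV_t = 1208.453483
Convexity numerator sum_t t*(t + 1/m) * CF_t / (1+y/m)^(m*t + 2):
  t = 0.5000: term = 14.627024
  t = 1.0000: term = 43.275219
  t = 1.5000: term = 85.355462
  t = 2.0000: term = 140.294974
  t = 2.5000: term = 207.536944
  t = 3.0000: term = 286.540160
  t = 3.5000: term = 376.778645
  t = 4.0000: term = 477.741308
  t = 4.5000: term = 588.931593
  t = 5.0000: term = 709.867140
  t = 5.5000: term = 840.079456
  t = 6.0000: term = 979.113585
  t = 6.5000: term = 1126.527794
  t = 7.0000: term = 43311.180344
Convexity = (1/P) * sum = 49187.849649 / 1208.453483 = 40.703139

Answer: Convexity = 40.7031


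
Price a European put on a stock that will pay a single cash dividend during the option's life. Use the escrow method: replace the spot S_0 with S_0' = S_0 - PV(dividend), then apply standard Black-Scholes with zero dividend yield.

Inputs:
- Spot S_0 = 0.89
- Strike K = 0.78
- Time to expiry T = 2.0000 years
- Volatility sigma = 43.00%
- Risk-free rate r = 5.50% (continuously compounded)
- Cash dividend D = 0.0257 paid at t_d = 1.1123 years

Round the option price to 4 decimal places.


PV(D) = D * exp(-r * t_d) = 0.0257 * 0.94065720 = 0.02417489
S_0' = S_0 - PV(D) = 0.8900 - 0.02417489 = 0.86582511
d1 = (ln(S_0'/K) + (r + sigma^2/2)*T) / (sigma*sqrt(T)) = 0.65660458
d2 = d1 - sigma*sqrt(T) = 0.04849275
exp(-rT) = 0.89583414
N(-d1) = 0.25571760; N(-d2) = 0.48066177
P = K * exp(-rT) * N(-d2) - S_0' * N(-d1) = 0.7800 * 0.89583414 * 0.48066177 - 0.86582511 * 0.25571760 = 0.1145

Answer: Price = 0.1145


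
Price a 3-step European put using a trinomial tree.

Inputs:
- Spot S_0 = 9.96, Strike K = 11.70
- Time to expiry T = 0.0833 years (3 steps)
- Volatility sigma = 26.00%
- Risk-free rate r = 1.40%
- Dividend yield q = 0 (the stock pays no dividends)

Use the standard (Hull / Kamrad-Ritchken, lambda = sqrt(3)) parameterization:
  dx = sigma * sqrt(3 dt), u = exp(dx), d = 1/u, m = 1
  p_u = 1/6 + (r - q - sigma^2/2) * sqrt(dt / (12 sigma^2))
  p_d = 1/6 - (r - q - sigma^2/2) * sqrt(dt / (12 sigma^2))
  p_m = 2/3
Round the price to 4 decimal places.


Answer: Price = V(0,0) = 1.7297

Derivation:
dt = T/N = 0.027767; dx = sigma*sqrt(3*dt) = 0.075041
u = exp(dx) = 1.077928; d = 1/u = 0.927706
p_u = 0.163003, p_m = 0.666667, p_d = 0.170330
Discount per step: exp(-r*dt) = 0.999611
Stock lattice S(k, j) with j the centered position index:
  k=0: S(0,+0) = 9.9600
  k=1: S(1,-1) = 9.2400; S(1,+0) = 9.9600; S(1,+1) = 10.7362
  k=2: S(2,-2) = 8.5720; S(2,-1) = 9.2400; S(2,+0) = 9.9600; S(2,+1) = 10.7362; S(2,+2) = 11.5728
  k=3: S(3,-3) = 7.9523; S(3,-2) = 8.5720; S(3,-1) = 9.2400; S(3,+0) = 9.9600; S(3,+1) = 10.7362; S(3,+2) = 11.5728; S(3,+3) = 12.4747
Terminal payoffs V(N, j) = max(K - S_T, 0):
  V(3,-3) = 3.747745; V(3,-2) = 3.128043; V(3,-1) = 2.460049; V(3,+0) = 1.740000; V(3,+1) = 0.963839; V(3,+2) = 0.127193; V(3,+3) = 0.000000
Backward induction: V(k, j) = exp(-r*dt) * [p_u * V(k+1, j+1) + p_m * V(k+1, j) + p_d * V(k+1, j-1)]
  V(2,-2) = exp(-r*dt) * [p_u*2.460049 + p_m*3.128043 + p_d*3.747745] = 3.123497
  V(2,-1) = exp(-r*dt) * [p_u*1.740000 + p_m*2.460049 + p_d*3.128043] = 2.455503
  V(2,+0) = exp(-r*dt) * [p_u*0.963839 + p_m*1.740000 + p_d*2.460049] = 1.735454
  V(2,+1) = exp(-r*dt) * [p_u*0.127193 + p_m*0.963839 + p_d*1.740000] = 0.959293
  V(2,+2) = exp(-r*dt) * [p_u*0.000000 + p_m*0.127193 + p_d*0.963839] = 0.248869
  V(1,-1) = exp(-r*dt) * [p_u*1.735454 + p_m*2.455503 + p_d*3.123497] = 2.450959
  V(1,+0) = exp(-r*dt) * [p_u*0.959293 + p_m*1.735454 + p_d*2.455503] = 1.730910
  V(1,+1) = exp(-r*dt) * [p_u*0.248869 + p_m*0.959293 + p_d*1.735454] = 0.975316
  V(0,+0) = exp(-r*dt) * [p_u*0.975316 + p_m*1.730910 + p_d*2.450959] = 1.729719


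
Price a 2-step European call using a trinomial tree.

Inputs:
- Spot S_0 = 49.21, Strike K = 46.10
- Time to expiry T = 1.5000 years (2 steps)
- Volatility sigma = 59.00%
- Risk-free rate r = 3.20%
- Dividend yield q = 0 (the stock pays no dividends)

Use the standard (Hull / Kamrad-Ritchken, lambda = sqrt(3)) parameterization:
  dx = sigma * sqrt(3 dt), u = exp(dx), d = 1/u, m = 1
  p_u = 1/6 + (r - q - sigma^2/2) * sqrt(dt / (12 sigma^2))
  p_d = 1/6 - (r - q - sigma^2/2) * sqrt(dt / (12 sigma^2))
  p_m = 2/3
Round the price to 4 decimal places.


dt = T/N = 0.750000; dx = sigma*sqrt(3*dt) = 0.885000
u = exp(dx) = 2.422984; d = 1/u = 0.412714
p_u = 0.106476, p_m = 0.666667, p_d = 0.226857
Discount per step: exp(-r*dt) = 0.976286
Stock lattice S(k, j) with j the centered position index:
  k=0: S(0,+0) = 49.2100
  k=1: S(1,-1) = 20.3097; S(1,+0) = 49.2100; S(1,+1) = 119.2351
  k=2: S(2,-2) = 8.3821; S(2,-1) = 20.3097; S(2,+0) = 49.2100; S(2,+1) = 119.2351; S(2,+2) = 288.9047
Terminal payoffs V(N, j) = max(S_T - K, 0):
  V(2,-2) = 0.000000; V(2,-1) = 0.000000; V(2,+0) = 3.110000; V(2,+1) = 73.135062; V(2,+2) = 242.804694
Backward induction: V(k, j) = exp(-r*dt) * [p_u * V(k+1, j+1) + p_m * V(k+1, j) + p_d * V(k+1, j-1)]
  V(1,-1) = exp(-r*dt) * [p_u*3.110000 + p_m*0.000000 + p_d*0.000000] = 0.323288
  V(1,+0) = exp(-r*dt) * [p_u*73.135062 + p_m*3.110000 + p_d*0.000000] = 9.626628
  V(1,+1) = exp(-r*dt) * [p_u*242.804694 + p_m*73.135062 + p_d*3.110000] = 73.529060
  V(0,+0) = exp(-r*dt) * [p_u*73.529060 + p_m*9.626628 + p_d*0.323288] = 13.980578

Answer: Price = V(0,0) = 13.9806


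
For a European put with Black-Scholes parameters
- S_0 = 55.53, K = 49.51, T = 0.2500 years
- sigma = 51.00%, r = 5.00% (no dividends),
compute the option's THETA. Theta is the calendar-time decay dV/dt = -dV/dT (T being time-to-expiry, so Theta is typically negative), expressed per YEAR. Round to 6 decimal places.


Answer: Theta = -8.416616

Derivation:
d1 = 0.6265146897; d2 = 0.3715146897
phi(d1) = 0.3278500757; exp(-qT) = 1.0000000000; exp(-rT) = 0.9875778005
Theta = -S*exp(-qT)*phi(d1)*sigma/(2*sqrt(T)) + r*K*exp(-rT)*N(-d2) - q*S*exp(-qT)*N(-d1)
N(-d1) = 0.2654887024; N(-d2) = 0.3551271084; sqrt(T) = 0.5000000000
Term 1 = -55.5300 * 1.0000000000 * 0.3278500757 * 0.5100 / (2 * 0.5000000000) = -9.2848124988
Term 2 = 0.0500 * 49.5100 * 0.9875778005 * 0.3551271084 = 0.8681965881
Term 3 = 0 (no dividend yield, q = 0)
Theta = -9.2848124988 + (0.8681965881) + (0.0000000000) = -8.416616


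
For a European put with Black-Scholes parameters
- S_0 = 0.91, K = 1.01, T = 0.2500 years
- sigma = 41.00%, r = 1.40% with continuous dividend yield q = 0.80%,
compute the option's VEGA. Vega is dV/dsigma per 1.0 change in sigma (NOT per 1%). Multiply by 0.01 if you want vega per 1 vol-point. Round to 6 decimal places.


d1 = -0.3987732211; d2 = -0.6037732211
phi(d1) = 0.3684506218; exp(-qT) = 0.9980019987; exp(-rT) = 0.9965061179
Vega = S * exp(-qT) * phi(d1) * sqrt(T) = 0.9100 * 0.9980019987 * 0.3684506218 * 0.5000000000 = 0.167310

Answer: Vega = 0.167310


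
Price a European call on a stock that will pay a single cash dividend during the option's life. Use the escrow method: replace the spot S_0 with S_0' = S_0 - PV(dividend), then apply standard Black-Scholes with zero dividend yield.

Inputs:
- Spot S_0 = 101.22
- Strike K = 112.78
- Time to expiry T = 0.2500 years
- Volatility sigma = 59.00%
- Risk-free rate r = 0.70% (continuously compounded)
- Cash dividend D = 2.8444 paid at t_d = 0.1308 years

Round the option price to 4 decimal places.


PV(D) = D * exp(-r * t_d) = 2.8444 * 0.99908482 = 2.84179686
S_0' = S_0 - PV(D) = 101.2200 - 2.84179686 = 98.37820314
d1 = (ln(S_0'/K) + (r + sigma^2/2)*T) / (sigma*sqrt(T)) = -0.30968560
d2 = d1 - sigma*sqrt(T) = -0.60468560
exp(-rT) = 0.99825153
N(d1) = 0.37840003; N(d2) = 0.27269396
C = S_0' * N(d1) - K * exp(-rT) * N(d2) = 98.37820314 * 0.37840003 - 112.7800 * 0.99825153 * 0.27269396 = 6.5257

Answer: Price = 6.5257


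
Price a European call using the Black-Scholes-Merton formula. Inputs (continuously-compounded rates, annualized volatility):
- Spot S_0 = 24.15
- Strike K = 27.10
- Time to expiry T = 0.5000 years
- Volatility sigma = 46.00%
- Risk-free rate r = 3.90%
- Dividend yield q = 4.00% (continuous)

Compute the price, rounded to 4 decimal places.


Answer: Price = 1.9948

Derivation:
d1 = (ln(S/K) + (r - q + 0.5*sigma^2) * T) / (sigma * sqrt(T)) = -0.19322261
d2 = d1 - sigma * sqrt(T) = -0.51849173
exp(-rT) = 0.98068890; exp(-qT) = 0.98019867
C = S_0 * exp(-qT) * N(d1) - K * exp(-rT) * N(d2)
N(d1) = 0.42339232; N(d2) = 0.30205761
C = 24.1500 * 0.98019867 * 0.42339232 - 27.1000 * 0.98068890 * 0.30205761 = 1.9948


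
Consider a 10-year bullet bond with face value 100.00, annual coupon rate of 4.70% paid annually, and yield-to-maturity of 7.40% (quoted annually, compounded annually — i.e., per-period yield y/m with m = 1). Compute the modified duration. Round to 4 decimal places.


Answer: Modified duration = 7.4259

Derivation:
Coupon per period c = face * coupon_rate / m = 4.700000
Periods per year m = 1; per-period yield y/m = 0.074000
Number of cashflows N = 10
Cashflows (t years, CF_t, discount factor 1/(1+y/m)^(m*t), PV):
  t = 1.0000: CF_t = 4.700000, DF = 0.931099, PV = 4.376164
  t = 2.0000: CF_t = 4.700000, DF = 0.866945, PV = 4.074640
  t = 3.0000: CF_t = 4.700000, DF = 0.807211, PV = 3.793892
  t = 4.0000: CF_t = 4.700000, DF = 0.751593, PV = 3.532488
  t = 5.0000: CF_t = 4.700000, DF = 0.699808, PV = 3.289095
  t = 6.0000: CF_t = 4.700000, DF = 0.651590, PV = 3.062472
  t = 7.0000: CF_t = 4.700000, DF = 0.606694, PV = 2.851464
  t = 8.0000: CF_t = 4.700000, DF = 0.564892, PV = 2.654994
  t = 9.0000: CF_t = 4.700000, DF = 0.525971, PV = 2.472062
  t = 10.0000: CF_t = 104.700000, DF = 0.489731, PV = 51.274787
Price P = sum_t PV_t = 81.382060
First compute Macaulay numerator sum_t t * PV_t:
  t * PV_t at t = 1.0000: 4.376164
  t * PV_t at t = 2.0000: 8.149281
  t * PV_t at t = 3.0000: 11.381677
  t * PV_t at t = 4.0000: 14.129953
  t * PV_t at t = 5.0000: 16.445476
  t * PV_t at t = 6.0000: 18.374834
  t * PV_t at t = 7.0000: 19.960248
  t * PV_t at t = 8.0000: 21.239955
  t * PV_t at t = 9.0000: 22.248556
  t * PV_t at t = 10.0000: 512.747874
Macaulay duration D = 649.054018 / 81.382060 = 7.975394
Modified duration = D / (1 + y/m) = 7.975394 / (1 + 0.074000) = 7.425879


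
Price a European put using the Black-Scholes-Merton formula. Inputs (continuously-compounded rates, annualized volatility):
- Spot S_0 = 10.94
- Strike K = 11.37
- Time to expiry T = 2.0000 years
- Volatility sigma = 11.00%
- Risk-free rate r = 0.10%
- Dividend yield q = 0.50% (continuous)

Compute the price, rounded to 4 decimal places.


d1 = (ln(S/K) + (r - q + 0.5*sigma^2) * T) / (sigma * sqrt(T)) = -0.22146913
d2 = d1 - sigma * sqrt(T) = -0.37703262
exp(-rT) = 0.99800200; exp(-qT) = 0.99004983
P = K * exp(-rT) * N(-d2) - S_0 * exp(-qT) * N(-d1)
N(-d1) = 0.58763641; N(-d2) = 0.64692532
P = 11.3700 * 0.99800200 * 0.64692532 - 10.9400 * 0.99004983 * 0.58763641 = 0.9761

Answer: Price = 0.9761


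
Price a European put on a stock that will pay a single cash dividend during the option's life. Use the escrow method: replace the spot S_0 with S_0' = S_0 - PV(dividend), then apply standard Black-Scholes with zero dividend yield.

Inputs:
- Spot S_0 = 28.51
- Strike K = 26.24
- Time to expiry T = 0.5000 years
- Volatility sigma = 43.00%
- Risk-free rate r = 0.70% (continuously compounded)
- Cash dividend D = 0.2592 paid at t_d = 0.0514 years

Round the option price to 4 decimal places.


Answer: Price = 2.3403

Derivation:
PV(D) = D * exp(-r * t_d) = 0.2592 * 0.99964026 = 0.25910676
S_0' = S_0 - PV(D) = 28.5100 - 0.25910676 = 28.25089324
d1 = (ln(S_0'/K) + (r + sigma^2/2)*T) / (sigma*sqrt(T)) = 0.40638944
d2 = d1 - sigma*sqrt(T) = 0.10233352
exp(-rT) = 0.99650612
N(-d1) = 0.34222824; N(-d2) = 0.45924597
P = K * exp(-rT) * N(-d2) - S_0' * N(-d1) = 26.2400 * 0.99650612 * 0.45924597 - 28.25089324 * 0.34222824 = 2.3403


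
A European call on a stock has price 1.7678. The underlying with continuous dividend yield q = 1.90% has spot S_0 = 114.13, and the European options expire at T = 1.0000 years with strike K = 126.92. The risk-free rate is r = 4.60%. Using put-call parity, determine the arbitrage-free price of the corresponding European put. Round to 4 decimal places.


Answer: Put price = 10.9997

Derivation:
Put-call parity: C - P = S_0 * exp(-qT) - K * exp(-rT).
S_0 * exp(-qT) = 114.1300 * 0.98117936 = 111.98200061
K * exp(-rT) = 126.9200 * 0.95504196 = 121.21392584
P = C - S*exp(-qT) + K*exp(-rT)
P = 1.7678 - 111.98200061 + 121.21392584 = 10.9997


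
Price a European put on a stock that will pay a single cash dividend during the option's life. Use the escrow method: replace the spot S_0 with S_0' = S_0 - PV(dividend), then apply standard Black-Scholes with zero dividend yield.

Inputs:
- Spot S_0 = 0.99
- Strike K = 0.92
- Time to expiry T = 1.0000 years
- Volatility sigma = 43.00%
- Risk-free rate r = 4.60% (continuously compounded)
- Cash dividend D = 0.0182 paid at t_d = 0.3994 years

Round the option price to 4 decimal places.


Answer: Price = 0.1150

Derivation:
PV(D) = D * exp(-r * t_d) = 0.0182 * 0.98179534 = 0.01786868
S_0' = S_0 - PV(D) = 0.9900 - 0.01786868 = 0.97213132
d1 = (ln(S_0'/K) + (r + sigma^2/2)*T) / (sigma*sqrt(T)) = 0.45015636
d2 = d1 - sigma*sqrt(T) = 0.02015636
exp(-rT) = 0.95504196
N(-d1) = 0.32629885; N(-d2) = 0.49195932
P = K * exp(-rT) * N(-d2) - S_0' * N(-d1) = 0.9200 * 0.95504196 * 0.49195932 - 0.97213132 * 0.32629885 = 0.1150


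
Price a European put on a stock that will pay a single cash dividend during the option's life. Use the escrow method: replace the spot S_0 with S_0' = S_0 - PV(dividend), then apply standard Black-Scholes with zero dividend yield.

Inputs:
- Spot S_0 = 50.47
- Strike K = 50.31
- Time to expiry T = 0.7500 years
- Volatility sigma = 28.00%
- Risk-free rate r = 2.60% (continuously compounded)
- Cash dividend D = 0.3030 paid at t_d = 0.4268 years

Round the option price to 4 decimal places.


Answer: Price = 4.3968

Derivation:
PV(D) = D * exp(-r * t_d) = 0.3030 * 0.98896454 = 0.29965626
S_0' = S_0 - PV(D) = 50.4700 - 0.29965626 = 50.17034374
d1 = (ln(S_0'/K) + (r + sigma^2/2)*T) / (sigma*sqrt(T)) = 0.19019660
d2 = d1 - sigma*sqrt(T) = -0.05229051
exp(-rT) = 0.98068890
N(-d1) = 0.42457754; N(-d2) = 0.52085139
P = K * exp(-rT) * N(-d2) - S_0' * N(-d1) = 50.3100 * 0.98068890 * 0.52085139 - 50.17034374 * 0.42457754 = 4.3968


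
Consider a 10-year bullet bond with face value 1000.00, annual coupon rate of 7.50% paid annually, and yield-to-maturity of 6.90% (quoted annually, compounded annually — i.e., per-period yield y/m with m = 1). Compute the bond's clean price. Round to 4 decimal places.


Answer: Price = 1042.3370

Derivation:
Coupon per period c = face * coupon_rate / m = 75.000000
Periods per year m = 1; per-period yield y/m = 0.069000
Number of cashflows N = 10
Cashflows (t years, CF_t, discount factor 1/(1+y/m)^(m*t), PV):
  t = 1.0000: CF_t = 75.000000, DF = 0.935454, PV = 70.159027
  t = 2.0000: CF_t = 75.000000, DF = 0.875074, PV = 65.630521
  t = 3.0000: CF_t = 75.000000, DF = 0.818591, PV = 61.394314
  t = 4.0000: CF_t = 75.000000, DF = 0.765754, PV = 57.431537
  t = 5.0000: CF_t = 75.000000, DF = 0.716327, PV = 53.724544
  t = 6.0000: CF_t = 75.000000, DF = 0.670091, PV = 50.256823
  t = 7.0000: CF_t = 75.000000, DF = 0.626839, PV = 47.012931
  t = 8.0000: CF_t = 75.000000, DF = 0.586379, PV = 43.978420
  t = 9.0000: CF_t = 75.000000, DF = 0.548530, PV = 41.139775
  t = 10.0000: CF_t = 1075.000000, DF = 0.513125, PV = 551.609087
Price P = sum_t PV_t = 1042.336980


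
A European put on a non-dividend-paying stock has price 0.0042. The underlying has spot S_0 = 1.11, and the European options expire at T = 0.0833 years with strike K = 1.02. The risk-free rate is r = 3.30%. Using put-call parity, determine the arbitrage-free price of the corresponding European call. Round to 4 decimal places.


Answer: Call price = 0.0970

Derivation:
Put-call parity: C - P = S_0 * exp(-qT) - K * exp(-rT).
S_0 * exp(-qT) = 1.1100 * 1.00000000 = 1.11000000
K * exp(-rT) = 1.0200 * 0.99725487 = 1.01719997
C = P + S*exp(-qT) - K*exp(-rT)
C = 0.0042 + 1.11000000 - 1.01719997 = 0.0970


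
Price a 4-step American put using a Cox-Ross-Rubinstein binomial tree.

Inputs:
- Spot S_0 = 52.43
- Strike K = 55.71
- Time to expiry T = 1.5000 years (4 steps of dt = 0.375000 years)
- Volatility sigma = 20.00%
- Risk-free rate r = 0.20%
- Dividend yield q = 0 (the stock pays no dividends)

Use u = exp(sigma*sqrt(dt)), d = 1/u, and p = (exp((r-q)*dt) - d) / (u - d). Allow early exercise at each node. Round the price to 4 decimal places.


Answer: Price = V(0,0) = 7.1322

Derivation:
dt = T/N = 0.375000
u = exp(sigma*sqrt(dt)) = 1.130290; d = 1/u = 0.884728
p = (exp((r-q)*dt) - d) / (u - d) = 0.472475
Discount per step: exp(-r*dt) = 0.999250
Stock lattice S(k, i) with i counting down-moves:
  k=0: S(0,0) = 52.4300
  k=1: S(1,0) = 59.2611; S(1,1) = 46.3863
  k=2: S(2,0) = 66.9823; S(2,1) = 52.4300; S(2,2) = 41.0393
  k=3: S(3,0) = 75.7094; S(3,1) = 59.2611; S(3,2) = 46.3863; S(3,3) = 36.3086
  k=4: S(4,0) = 85.5736; S(4,1) = 66.9823; S(4,2) = 52.4300; S(4,3) = 41.0393; S(4,4) = 32.1233
Terminal payoffs V(N, i) = max(K - S_T, 0):
  V(4,0) = 0.000000; V(4,1) = 0.000000; V(4,2) = 3.280000; V(4,3) = 14.670707; V(4,4) = 23.586720
Backward induction: V(k, i) = exp(-r*dt) * [p * V(k+1, i) + (1-p) * V(k+1, i+1)]; then take max(V_cont, immediate exercise) for American.
  V(3,0) = exp(-r*dt) * [p*0.000000 + (1-p)*0.000000] = 0.000000; exercise = 0.000000; V(3,0) = max -> 0.000000
  V(3,1) = exp(-r*dt) * [p*0.000000 + (1-p)*3.280000] = 1.728985; exercise = 0.000000; V(3,1) = max -> 1.728985
  V(3,2) = exp(-r*dt) * [p*3.280000 + (1-p)*14.670707] = 9.281919; exercise = 9.323686; V(3,2) = max -> 9.323686
  V(3,3) = exp(-r*dt) * [p*14.670707 + (1-p)*23.586720] = 19.359602; exercise = 19.401369; V(3,3) = max -> 19.401369
  V(2,0) = exp(-r*dt) * [p*0.000000 + (1-p)*1.728985] = 0.911399; exercise = 0.000000; V(2,0) = max -> 0.911399
  V(2,1) = exp(-r*dt) * [p*1.728985 + (1-p)*9.323686] = 5.731080; exercise = 3.280000; V(2,1) = max -> 5.731080
  V(2,2) = exp(-r*dt) * [p*9.323686 + (1-p)*19.401369] = 14.628940; exercise = 14.670707; V(2,2) = max -> 14.670707
  V(1,0) = exp(-r*dt) * [p*0.911399 + (1-p)*5.731080] = 3.451312; exercise = 0.000000; V(1,0) = max -> 3.451312
  V(1,1) = exp(-r*dt) * [p*5.731080 + (1-p)*14.670707] = 10.439125; exercise = 9.323686; V(1,1) = max -> 10.439125
  V(0,0) = exp(-r*dt) * [p*3.451312 + (1-p)*10.439125] = 7.132207; exercise = 3.280000; V(0,0) = max -> 7.132207


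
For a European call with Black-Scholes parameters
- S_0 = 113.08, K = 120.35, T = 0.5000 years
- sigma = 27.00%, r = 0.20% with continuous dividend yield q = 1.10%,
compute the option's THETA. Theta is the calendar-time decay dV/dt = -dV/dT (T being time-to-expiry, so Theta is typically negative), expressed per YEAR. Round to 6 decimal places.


Answer: Theta = -7.877259

Derivation:
d1 = -0.2544727053; d2 = -0.4453915363
phi(d1) = 0.3862321320; exp(-qT) = 0.9945150973; exp(-rT) = 0.9990004998
Theta = -S*exp(-qT)*phi(d1)*sigma/(2*sqrt(T)) - r*K*exp(-rT)*N(d2) + q*S*exp(-qT)*N(d1)
N(d1) = 0.3995651941; N(d2) = 0.3280184138; sqrt(T) = 0.7071067812
Term 1 = -113.0800 * 0.9945150973 * 0.3862321320 * 0.2700 / (2 * 0.7071067812) = -8.2926693235
Term 2 = -0.0020 * 120.3500 * 0.9990004998 * 0.3280184138 = -0.0788751176
Term 3 = 0.0110 * 113.0800 * 0.9945150973 * 0.3995651941 = 0.4942850958
Theta = -8.2926693235 + (-0.0788751176) + (0.4942850958) = -7.877259


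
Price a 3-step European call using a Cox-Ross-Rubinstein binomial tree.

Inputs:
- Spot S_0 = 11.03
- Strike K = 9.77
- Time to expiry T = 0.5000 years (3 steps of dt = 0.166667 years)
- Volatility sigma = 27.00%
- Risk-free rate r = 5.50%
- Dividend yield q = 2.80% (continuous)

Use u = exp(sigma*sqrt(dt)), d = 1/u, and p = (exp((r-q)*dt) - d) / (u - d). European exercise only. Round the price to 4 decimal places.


dt = T/N = 0.166667
u = exp(sigma*sqrt(dt)) = 1.116532; d = 1/u = 0.895631
p = (exp((r-q)*dt) - d) / (u - d) = 0.492888
Discount per step: exp(-r*dt) = 0.990875
Stock lattice S(k, i) with i counting down-moves:
  k=0: S(0,0) = 11.0300
  k=1: S(1,0) = 12.3153; S(1,1) = 9.8788
  k=2: S(2,0) = 13.7505; S(2,1) = 11.0300; S(2,2) = 8.8478
  k=3: S(3,0) = 15.3528; S(3,1) = 12.3153; S(3,2) = 9.8788; S(3,3) = 7.9243
Terminal payoffs V(N, i) = max(S_T - K, 0):
  V(3,0) = 5.582832; V(3,1) = 2.545343; V(3,2) = 0.108807; V(3,3) = 0.000000
Backward induction: V(k, i) = exp(-r*dt) * [p * V(k+1, i) + (1-p) * V(k+1, i+1)].
  V(2,0) = exp(-r*dt) * [p*5.582832 + (1-p)*2.545343] = 4.005598
  V(2,1) = exp(-r*dt) * [p*2.545343 + (1-p)*0.108807] = 1.297796
  V(2,2) = exp(-r*dt) * [p*0.108807 + (1-p)*0.000000] = 0.053141
  V(1,0) = exp(-r*dt) * [p*4.005598 + (1-p)*1.297796] = 2.608419
  V(1,1) = exp(-r*dt) * [p*1.297796 + (1-p)*0.053141] = 0.660534
  V(0,0) = exp(-r*dt) * [p*2.608419 + (1-p)*0.660534] = 1.605835

Answer: Price = V(0,0) = 1.6058


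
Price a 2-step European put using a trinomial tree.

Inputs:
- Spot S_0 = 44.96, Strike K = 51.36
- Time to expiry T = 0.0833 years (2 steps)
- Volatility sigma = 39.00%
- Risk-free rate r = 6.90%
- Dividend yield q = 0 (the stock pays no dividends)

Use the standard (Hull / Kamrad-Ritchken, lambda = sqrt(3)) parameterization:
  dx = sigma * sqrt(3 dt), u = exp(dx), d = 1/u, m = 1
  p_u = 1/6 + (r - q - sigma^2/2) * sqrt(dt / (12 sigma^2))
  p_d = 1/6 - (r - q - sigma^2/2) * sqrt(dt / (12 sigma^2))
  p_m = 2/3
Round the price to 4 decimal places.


Answer: Price = V(0,0) = 6.3743

Derivation:
dt = T/N = 0.041650; dx = sigma*sqrt(3*dt) = 0.137858
u = exp(dx) = 1.147813; d = 1/u = 0.871222
p_u = 0.165602, p_m = 0.666667, p_d = 0.167732
Discount per step: exp(-r*dt) = 0.997130
Stock lattice S(k, j) with j the centered position index:
  k=0: S(0,+0) = 44.9600
  k=1: S(1,-1) = 39.1701; S(1,+0) = 44.9600; S(1,+1) = 51.6057
  k=2: S(2,-2) = 34.1259; S(2,-1) = 39.1701; S(2,+0) = 44.9600; S(2,+1) = 51.6057; S(2,+2) = 59.2336
Terminal payoffs V(N, j) = max(K - S_T, 0):
  V(2,-2) = 17.234097; V(2,-1) = 12.189851; V(2,+0) = 6.400000; V(2,+1) = 0.000000; V(2,+2) = 0.000000
Backward induction: V(k, j) = exp(-r*dt) * [p_u * V(k+1, j+1) + p_m * V(k+1, j) + p_d * V(k+1, j-1)]
  V(1,-1) = exp(-r*dt) * [p_u*6.400000 + p_m*12.189851 + p_d*17.234097] = 12.042463
  V(1,+0) = exp(-r*dt) * [p_u*0.000000 + p_m*6.400000 + p_d*12.189851] = 6.293179
  V(1,+1) = exp(-r*dt) * [p_u*0.000000 + p_m*0.000000 + p_d*6.400000] = 1.070402
  V(0,+0) = exp(-r*dt) * [p_u*1.070402 + p_m*6.293179 + p_d*12.042463] = 6.374270


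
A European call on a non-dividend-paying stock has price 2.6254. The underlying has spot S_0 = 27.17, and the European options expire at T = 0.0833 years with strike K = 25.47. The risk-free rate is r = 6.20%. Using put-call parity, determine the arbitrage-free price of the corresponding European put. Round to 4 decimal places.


Answer: Put price = 0.7942

Derivation:
Put-call parity: C - P = S_0 * exp(-qT) - K * exp(-rT).
S_0 * exp(-qT) = 27.1700 * 1.00000000 = 27.17000000
K * exp(-rT) = 25.4700 * 0.99484871 = 25.33879674
P = C - S*exp(-qT) + K*exp(-rT)
P = 2.6254 - 27.17000000 + 25.33879674 = 0.7942


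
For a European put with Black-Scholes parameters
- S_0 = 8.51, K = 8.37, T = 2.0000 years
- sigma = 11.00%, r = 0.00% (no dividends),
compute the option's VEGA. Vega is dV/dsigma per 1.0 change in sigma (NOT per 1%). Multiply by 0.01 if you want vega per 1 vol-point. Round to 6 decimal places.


Answer: Vega = 4.720302

Derivation:
d1 = 0.1844138219; d2 = 0.0288503300
phi(d1) = 0.3922159249; exp(-qT) = 1.0000000000; exp(-rT) = 1.0000000000
Vega = S * exp(-qT) * phi(d1) * sqrt(T) = 8.5100 * 1.0000000000 * 0.3922159249 * 1.4142135624 = 4.720302


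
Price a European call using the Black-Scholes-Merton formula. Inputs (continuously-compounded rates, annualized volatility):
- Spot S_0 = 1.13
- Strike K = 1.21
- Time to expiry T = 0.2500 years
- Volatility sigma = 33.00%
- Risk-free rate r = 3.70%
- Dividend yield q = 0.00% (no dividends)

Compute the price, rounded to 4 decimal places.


Answer: Price = 0.0470

Derivation:
d1 = (ln(S/K) + (r - q + 0.5*sigma^2) * T) / (sigma * sqrt(T)) = -0.27600138
d2 = d1 - sigma * sqrt(T) = -0.44100138
exp(-rT) = 0.99079265; exp(-qT) = 1.00000000
C = S_0 * exp(-qT) * N(d1) - K * exp(-rT) * N(d2)
N(d1) = 0.39127351; N(d2) = 0.32960600
C = 1.1300 * 1.00000000 * 0.39127351 - 1.2100 * 0.99079265 * 0.32960600 = 0.0470


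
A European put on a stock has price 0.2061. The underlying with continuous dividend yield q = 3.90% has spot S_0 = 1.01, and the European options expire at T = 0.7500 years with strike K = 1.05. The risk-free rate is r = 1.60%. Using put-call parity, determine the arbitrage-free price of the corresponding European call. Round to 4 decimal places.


Put-call parity: C - P = S_0 * exp(-qT) - K * exp(-rT).
S_0 * exp(-qT) = 1.0100 * 0.97117364 = 0.98088538
K * exp(-rT) = 1.0500 * 0.98807171 = 1.03747530
C = P + S*exp(-qT) - K*exp(-rT)
C = 0.2061 + 0.98088538 - 1.03747530 = 0.1495

Answer: Call price = 0.1495
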